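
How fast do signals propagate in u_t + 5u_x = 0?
Speed = 5. Information travels along x - 5t = const (rightward).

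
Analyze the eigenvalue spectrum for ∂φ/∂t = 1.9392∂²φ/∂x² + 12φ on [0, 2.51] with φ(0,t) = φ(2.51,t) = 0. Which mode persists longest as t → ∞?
Eigenvalues: λₙ = 1.9392n²π²/2.51² - 12.
First three modes:
  n=1: λ₁ = 1.9392π²/2.51² - 12 ≈ -8.962
  n=2: λ₂ = 7.7568π²/2.51² - 12 ≈ 0.152
  n=3: λ₃ = 17.4528π²/2.51² - 12 ≈ 15.341
Since 1.9392π²/2.51² ≈ 3.038 < 12, λ₁ < 0.
The n=1 mode grows fastest (−λₙ is largest for n=1) → dominates.
Asymptotic: φ ~ c₁ sin(πx/2.51) e^{8.962t} (exponential growth at rate −λ₁ ≈ 8.962).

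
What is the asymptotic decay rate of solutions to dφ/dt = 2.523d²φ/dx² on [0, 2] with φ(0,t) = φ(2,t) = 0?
Eigenvalues: λₙ = 2.523n²π²/2².
First three modes:
  n=1: λ₁ = 2.523π²/2² ≈ 6.225
  n=2: λ₂ = 10.092π²/2² ≈ 24.901 (4× faster decay)
  n=3: λ₃ = 22.707π²/2² ≈ 56.027 (9× faster decay)
As t → ∞, higher modes decay exponentially faster. The n=1 mode dominates: φ ~ c₁ sin(πx/2) e^{-λ₁t}.
Decay rate: λ₁ = 2.523π²/2² ≈ 6.225.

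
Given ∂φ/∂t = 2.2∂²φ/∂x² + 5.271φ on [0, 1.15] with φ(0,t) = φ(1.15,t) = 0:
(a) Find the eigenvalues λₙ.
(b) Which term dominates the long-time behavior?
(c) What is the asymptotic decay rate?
Eigenvalues: λₙ = 2.2n²π²/1.15² - 5.271.
First three modes:
  n=1: λ₁ = 2.2π²/1.15² - 5.271 ≈ 11.147
  n=2: λ₂ = 8.8π²/1.15² - 5.271 ≈ 60.402
  n=3: λ₃ = 19.8π²/1.15² - 5.271 ≈ 142.493
Since 2.2π²/1.15² ≈ 16.418 > 5.271, all λₙ > 0.
The n=1 mode decays slowest → dominates as t → ∞.
Asymptotic: φ ~ c₁ sin(πx/1.15) e^{-λ₁t} with decay rate λ₁ ≈ 11.147.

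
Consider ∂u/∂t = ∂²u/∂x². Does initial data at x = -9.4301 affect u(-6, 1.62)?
Yes, for any finite x. The heat equation has infinite propagation speed, so all initial data affects all points at any t > 0.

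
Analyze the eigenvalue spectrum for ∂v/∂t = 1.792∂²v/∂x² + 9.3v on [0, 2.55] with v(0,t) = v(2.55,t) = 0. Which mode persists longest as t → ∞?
Eigenvalues: λₙ = 1.792n²π²/2.55² - 9.3.
First three modes:
  n=1: λ₁ = 1.792π²/2.55² - 9.3 ≈ -6.58
  n=2: λ₂ = 7.168π²/2.55² - 9.3 ≈ 1.58
  n=3: λ₃ = 16.128π²/2.55² - 9.3 ≈ 15.179
Since 1.792π²/2.55² ≈ 2.72 < 9.3, λ₁ < 0.
The n=1 mode grows fastest (−λₙ is largest for n=1) → dominates.
Asymptotic: v ~ c₁ sin(πx/2.55) e^{6.58t} (exponential growth at rate −λ₁ ≈ 6.58).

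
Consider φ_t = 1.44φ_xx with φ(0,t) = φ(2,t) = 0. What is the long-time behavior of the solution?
As t → ∞, φ → 0. Heat diffuses out through both boundaries.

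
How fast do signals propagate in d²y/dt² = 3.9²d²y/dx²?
Speed = 3.9. Information travels along characteristics x = x₀ ± 3.9t.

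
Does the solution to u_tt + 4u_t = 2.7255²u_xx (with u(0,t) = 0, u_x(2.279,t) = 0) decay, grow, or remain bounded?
u → 0. Damping (γ=4) dissipates energy; oscillations decay exponentially.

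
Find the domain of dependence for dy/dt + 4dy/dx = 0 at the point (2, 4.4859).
A single point: x = -15.9436. The characteristic through (2, 4.4859) is x - 4t = const, so x = 2 - 4·4.4859 = -15.9436.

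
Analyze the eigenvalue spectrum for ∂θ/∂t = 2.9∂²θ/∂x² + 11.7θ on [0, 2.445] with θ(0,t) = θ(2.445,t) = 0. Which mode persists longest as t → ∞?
Eigenvalues: λₙ = 2.9n²π²/2.445² - 11.7.
First three modes:
  n=1: λ₁ = 2.9π²/2.445² - 11.7 ≈ -6.912
  n=2: λ₂ = 11.6π²/2.445² - 11.7 ≈ 7.451
  n=3: λ₃ = 26.1π²/2.445² - 11.7 ≈ 31.391
Since 2.9π²/2.445² ≈ 4.788 < 11.7, λ₁ < 0.
The n=1 mode grows fastest (−λₙ is largest for n=1) → dominates.
Asymptotic: θ ~ c₁ sin(πx/2.445) e^{6.912t} (exponential growth at rate −λ₁ ≈ 6.912).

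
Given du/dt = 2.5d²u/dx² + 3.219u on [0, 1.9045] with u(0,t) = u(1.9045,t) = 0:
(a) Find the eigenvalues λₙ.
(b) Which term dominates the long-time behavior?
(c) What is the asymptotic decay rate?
Eigenvalues: λₙ = 2.5n²π²/1.9045² - 3.219.
First three modes:
  n=1: λ₁ = 2.5π²/1.9045² - 3.219 ≈ 3.584
  n=2: λ₂ = 10π²/1.9045² - 3.219 ≈ 23.992
  n=3: λ₃ = 22.5π²/1.9045² - 3.219 ≈ 58.005
Since 2.5π²/1.9045² ≈ 6.803 > 3.219, all λₙ > 0.
The n=1 mode decays slowest → dominates as t → ∞.
Asymptotic: u ~ c₁ sin(πx/1.9045) e^{-λ₁t} with decay rate λ₁ ≈ 3.584.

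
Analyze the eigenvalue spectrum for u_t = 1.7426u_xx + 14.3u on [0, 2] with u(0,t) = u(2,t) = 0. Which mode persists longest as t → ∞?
Eigenvalues: λₙ = 1.7426n²π²/2² - 14.3.
First three modes:
  n=1: λ₁ = 1.7426π²/2² - 14.3 ≈ -10
  n=2: λ₂ = 6.9704π²/2² - 14.3 ≈ 2.899
  n=3: λ₃ = 15.6834π²/2² - 14.3 ≈ 24.397
Since 1.7426π²/2² ≈ 4.3 < 14.3, λ₁ < 0.
The n=1 mode grows fastest (−λₙ is largest for n=1) → dominates.
Asymptotic: u ~ c₁ sin(πx/2) e^{10t} (exponential growth at rate −λ₁ ≈ 10).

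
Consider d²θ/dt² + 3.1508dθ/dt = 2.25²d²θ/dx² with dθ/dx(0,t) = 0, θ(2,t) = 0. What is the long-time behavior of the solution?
As t → ∞, θ → 0. Damping (γ=3.1508) dissipates energy; oscillations decay exponentially.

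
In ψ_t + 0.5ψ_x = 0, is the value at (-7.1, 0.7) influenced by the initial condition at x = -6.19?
No. Only data at x = -7.45 affects (-7.1, 0.7). Advection has one-way propagation along characteristics.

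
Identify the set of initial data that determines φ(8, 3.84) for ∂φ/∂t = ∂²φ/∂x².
The entire real line. The heat equation has infinite propagation speed: any initial disturbance instantly affects all points (though exponentially small far away).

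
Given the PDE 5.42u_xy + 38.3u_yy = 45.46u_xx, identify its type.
Rewriting in standard form: -45.46u_xx + 5.42u_xy + 38.3u_yy = 0. The second-order coefficients are A = -45.46, B = 5.42, C = 38.3. Since B² - 4AC = 6993.8484 > 0, this is a hyperbolic PDE.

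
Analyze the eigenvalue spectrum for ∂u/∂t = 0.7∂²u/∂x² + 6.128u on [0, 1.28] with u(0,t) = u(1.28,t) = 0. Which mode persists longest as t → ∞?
Eigenvalues: λₙ = 0.7n²π²/1.28² - 6.128.
First three modes:
  n=1: λ₁ = 0.7π²/1.28² - 6.128 ≈ -1.911
  n=2: λ₂ = 2.8π²/1.28² - 6.128 ≈ 10.739
  n=3: λ₃ = 6.3π²/1.28² - 6.128 ≈ 31.823
Since 0.7π²/1.28² ≈ 4.217 < 6.128, λ₁ < 0.
The n=1 mode grows fastest (−λₙ is largest for n=1) → dominates.
Asymptotic: u ~ c₁ sin(πx/1.28) e^{1.911t} (exponential growth at rate −λ₁ ≈ 1.911).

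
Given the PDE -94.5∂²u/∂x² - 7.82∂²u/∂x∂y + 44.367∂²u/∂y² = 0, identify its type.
The second-order coefficients are A = -94.5, B = -7.82, C = 44.367. Since B² - 4AC = 16831.8784 > 0, this is a hyperbolic PDE.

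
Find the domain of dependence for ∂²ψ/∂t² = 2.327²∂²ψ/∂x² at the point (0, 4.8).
Domain of dependence: [-11.1696, 11.1696]. Signals travel at speed 2.327, so data within |x - 0| ≤ 2.327·4.8 = 11.1696 can reach the point.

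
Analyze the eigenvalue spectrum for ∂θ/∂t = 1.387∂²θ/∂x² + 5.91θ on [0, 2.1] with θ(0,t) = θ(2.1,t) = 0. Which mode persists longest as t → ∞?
Eigenvalues: λₙ = 1.387n²π²/2.1² - 5.91.
First three modes:
  n=1: λ₁ = 1.387π²/2.1² - 5.91 ≈ -2.806
  n=2: λ₂ = 5.548π²/2.1² - 5.91 ≈ 6.506
  n=3: λ₃ = 12.483π²/2.1² - 5.91 ≈ 22.027
Since 1.387π²/2.1² ≈ 3.104 < 5.91, λ₁ < 0.
The n=1 mode grows fastest (−λₙ is largest for n=1) → dominates.
Asymptotic: θ ~ c₁ sin(πx/2.1) e^{2.806t} (exponential growth at rate −λ₁ ≈ 2.806).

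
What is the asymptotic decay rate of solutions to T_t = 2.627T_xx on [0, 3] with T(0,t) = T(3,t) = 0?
Eigenvalues: λₙ = 2.627n²π²/3².
First three modes:
  n=1: λ₁ = 2.627π²/3² ≈ 2.881
  n=2: λ₂ = 10.508π²/3² ≈ 11.523 (4× faster decay)
  n=3: λ₃ = 23.643π²/3² ≈ 25.927 (9× faster decay)
As t → ∞, higher modes decay exponentially faster. The n=1 mode dominates: T ~ c₁ sin(πx/3) e^{-λ₁t}.
Decay rate: λ₁ = 2.627π²/3² ≈ 2.881.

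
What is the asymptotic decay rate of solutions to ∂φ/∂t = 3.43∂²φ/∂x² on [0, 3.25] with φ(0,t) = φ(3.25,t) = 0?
Eigenvalues: λₙ = 3.43n²π²/3.25².
First three modes:
  n=1: λ₁ = 3.43π²/3.25² ≈ 3.205
  n=2: λ₂ = 13.72π²/3.25² ≈ 12.82 (4× faster decay)
  n=3: λ₃ = 30.87π²/3.25² ≈ 28.845 (9× faster decay)
As t → ∞, higher modes decay exponentially faster. The n=1 mode dominates: φ ~ c₁ sin(πx/3.25) e^{-λ₁t}.
Decay rate: λ₁ = 3.43π²/3.25² ≈ 3.205.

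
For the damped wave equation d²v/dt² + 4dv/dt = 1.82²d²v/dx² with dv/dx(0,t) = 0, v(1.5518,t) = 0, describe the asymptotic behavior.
v → 0. Damping (γ=4) dissipates energy; oscillations decay exponentially.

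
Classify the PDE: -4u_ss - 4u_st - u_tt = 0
A = -4, B = -4, C = -1. Discriminant B² - 4AC = 0. Since 0 = 0, parabolic.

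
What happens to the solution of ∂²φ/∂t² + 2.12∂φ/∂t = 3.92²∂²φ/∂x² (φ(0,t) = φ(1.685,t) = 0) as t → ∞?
φ → 0. Damping (γ=2.12) dissipates energy; oscillations decay exponentially.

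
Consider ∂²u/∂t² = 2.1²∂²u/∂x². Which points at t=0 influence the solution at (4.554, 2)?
Domain of dependence: [0.354, 8.754]. Signals travel at speed 2.1, so data within |x - 4.554| ≤ 2.1·2 = 4.2 can reach the point.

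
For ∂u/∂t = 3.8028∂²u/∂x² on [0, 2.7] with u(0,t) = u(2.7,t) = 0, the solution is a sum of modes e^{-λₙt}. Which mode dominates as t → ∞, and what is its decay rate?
Eigenvalues: λₙ = 3.8028n²π²/2.7².
First three modes:
  n=1: λ₁ = 3.8028π²/2.7² ≈ 5.148
  n=2: λ₂ = 15.2112π²/2.7² ≈ 20.594 (4× faster decay)
  n=3: λ₃ = 34.2252π²/2.7² ≈ 46.336 (9× faster decay)
As t → ∞, higher modes decay exponentially faster. The n=1 mode dominates: u ~ c₁ sin(πx/2.7) e^{-λ₁t}.
Decay rate: λ₁ = 3.8028π²/2.7² ≈ 5.148.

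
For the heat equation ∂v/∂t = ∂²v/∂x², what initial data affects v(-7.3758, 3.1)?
The entire real line. The heat equation has infinite propagation speed: any initial disturbance instantly affects all points (though exponentially small far away).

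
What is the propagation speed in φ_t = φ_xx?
Infinite. The heat equation is parabolic, not hyperbolic, so disturbances propagate instantly.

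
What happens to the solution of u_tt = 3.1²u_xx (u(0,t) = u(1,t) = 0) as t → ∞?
u oscillates (no decay). Energy is conserved; the solution oscillates indefinitely as standing waves.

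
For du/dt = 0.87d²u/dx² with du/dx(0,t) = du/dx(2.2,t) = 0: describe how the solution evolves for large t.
u → constant (steady state). Heat is conserved (no flux at boundaries); solution approaches the spatial average.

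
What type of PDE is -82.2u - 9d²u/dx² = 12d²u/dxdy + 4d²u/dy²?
Rewriting in standard form: -9d²u/dx² - 12d²u/dxdy - 4d²u/dy² - 82.2u = 0. With A = -9, B = -12, C = -4, the discriminant is 0. This is a parabolic PDE.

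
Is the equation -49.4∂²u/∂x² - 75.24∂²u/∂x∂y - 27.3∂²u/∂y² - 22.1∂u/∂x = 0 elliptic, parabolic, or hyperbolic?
Computing B² - 4AC with A = -49.4, B = -75.24, C = -27.3: discriminant = 266.5776 (positive). Answer: hyperbolic.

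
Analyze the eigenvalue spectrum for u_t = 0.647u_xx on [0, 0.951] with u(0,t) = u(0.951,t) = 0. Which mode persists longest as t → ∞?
Eigenvalues: λₙ = 0.647n²π²/0.951².
First three modes:
  n=1: λ₁ = 0.647π²/0.951² ≈ 7.061
  n=2: λ₂ = 2.588π²/0.951² ≈ 28.242 (4× faster decay)
  n=3: λ₃ = 5.823π²/0.951² ≈ 63.546 (9× faster decay)
As t → ∞, higher modes decay exponentially faster. The n=1 mode dominates: u ~ c₁ sin(πx/0.951) e^{-λ₁t}.
Decay rate: λ₁ = 0.647π²/0.951² ≈ 7.061.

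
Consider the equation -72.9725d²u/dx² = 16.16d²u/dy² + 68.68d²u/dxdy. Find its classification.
Rewriting in standard form: -72.9725d²u/dx² - 68.68d²u/dxdy - 16.16d²u/dy² = 0. Parabolic. (A = -72.9725, B = -68.68, C = -16.16 gives B² - 4AC = 0.)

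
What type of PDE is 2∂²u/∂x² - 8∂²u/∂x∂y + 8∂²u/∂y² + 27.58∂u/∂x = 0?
With A = 2, B = -8, C = 8, the discriminant is 0. This is a parabolic PDE.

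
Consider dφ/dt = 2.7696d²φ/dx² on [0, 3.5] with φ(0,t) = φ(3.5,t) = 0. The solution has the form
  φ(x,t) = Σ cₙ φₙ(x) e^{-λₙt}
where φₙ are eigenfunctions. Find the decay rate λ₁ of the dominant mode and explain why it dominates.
Eigenvalues: λₙ = 2.7696n²π²/3.5².
First three modes:
  n=1: λ₁ = 2.7696π²/3.5² ≈ 2.231
  n=2: λ₂ = 11.0784π²/3.5² ≈ 8.926 (4× faster decay)
  n=3: λ₃ = 24.9264π²/3.5² ≈ 20.083 (9× faster decay)
As t → ∞, higher modes decay exponentially faster. The n=1 mode dominates: φ ~ c₁ sin(πx/3.5) e^{-λ₁t}.
Decay rate: λ₁ = 2.7696π²/3.5² ≈ 2.231.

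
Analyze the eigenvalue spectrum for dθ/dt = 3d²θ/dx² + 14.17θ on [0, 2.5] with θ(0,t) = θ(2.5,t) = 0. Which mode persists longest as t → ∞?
Eigenvalues: λₙ = 3n²π²/2.5² - 14.17.
First three modes:
  n=1: λ₁ = 3π²/2.5² - 14.17 ≈ -9.433
  n=2: λ₂ = 12π²/2.5² - 14.17 ≈ 4.78
  n=3: λ₃ = 27π²/2.5² - 14.17 ≈ 28.467
Since 3π²/2.5² ≈ 4.737 < 14.17, λ₁ < 0.
The n=1 mode grows fastest (−λₙ is largest for n=1) → dominates.
Asymptotic: θ ~ c₁ sin(πx/2.5) e^{9.433t} (exponential growth at rate −λ₁ ≈ 9.433).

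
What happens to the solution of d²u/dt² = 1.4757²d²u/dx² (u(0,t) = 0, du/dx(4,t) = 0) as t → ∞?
u oscillates (no decay). Energy is conserved; the solution oscillates indefinitely as standing waves.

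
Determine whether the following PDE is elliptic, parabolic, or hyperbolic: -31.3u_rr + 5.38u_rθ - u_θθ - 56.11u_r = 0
Coefficients: A = -31.3, B = 5.38, C = -1. B² - 4AC = -96.2556, which is negative, so the equation is elliptic.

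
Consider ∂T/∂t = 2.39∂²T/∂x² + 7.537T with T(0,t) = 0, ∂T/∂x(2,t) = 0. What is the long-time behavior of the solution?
As t → ∞, T grows unboundedly. Reaction dominates diffusion (r=7.537 > κπ²/(4L²)≈1.47); solution grows exponentially.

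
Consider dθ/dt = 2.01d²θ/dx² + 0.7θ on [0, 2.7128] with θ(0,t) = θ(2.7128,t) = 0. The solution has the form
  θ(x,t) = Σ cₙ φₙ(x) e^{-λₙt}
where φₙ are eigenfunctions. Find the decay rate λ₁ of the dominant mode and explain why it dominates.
Eigenvalues: λₙ = 2.01n²π²/2.7128² - 0.7.
First three modes:
  n=1: λ₁ = 2.01π²/2.7128² - 0.7 ≈ 1.996
  n=2: λ₂ = 8.04π²/2.7128² - 0.7 ≈ 10.083
  n=3: λ₃ = 18.09π²/2.7128² - 0.7 ≈ 23.561
Since 2.01π²/2.7128² ≈ 2.696 > 0.7, all λₙ > 0.
The n=1 mode decays slowest → dominates as t → ∞.
Asymptotic: θ ~ c₁ sin(πx/2.7128) e^{-λ₁t} with decay rate λ₁ ≈ 1.996.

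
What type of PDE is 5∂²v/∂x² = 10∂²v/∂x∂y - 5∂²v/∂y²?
Rewriting in standard form: 5∂²v/∂x² - 10∂²v/∂x∂y + 5∂²v/∂y² = 0. With A = 5, B = -10, C = 5, the discriminant is 0. This is a parabolic PDE.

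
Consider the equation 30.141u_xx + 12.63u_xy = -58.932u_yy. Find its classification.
Rewriting in standard form: 30.141u_xx + 12.63u_xy + 58.932u_yy = 0. Elliptic. (A = 30.141, B = 12.63, C = 58.932 gives B² - 4AC = -6945.560748.)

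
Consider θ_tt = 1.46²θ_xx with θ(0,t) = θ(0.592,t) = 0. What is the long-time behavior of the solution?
As t → ∞, θ oscillates (no decay). Energy is conserved; the solution oscillates indefinitely as standing waves.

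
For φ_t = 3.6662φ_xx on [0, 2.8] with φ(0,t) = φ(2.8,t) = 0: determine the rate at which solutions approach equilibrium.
Eigenvalues: λₙ = 3.6662n²π²/2.8².
First three modes:
  n=1: λ₁ = 3.6662π²/2.8² ≈ 4.615
  n=2: λ₂ = 14.6648π²/2.8² ≈ 18.461 (4× faster decay)
  n=3: λ₃ = 32.9958π²/2.8² ≈ 41.538 (9× faster decay)
As t → ∞, higher modes decay exponentially faster. The n=1 mode dominates: φ ~ c₁ sin(πx/2.8) e^{-λ₁t}.
Decay rate: λ₁ = 3.6662π²/2.8² ≈ 4.615.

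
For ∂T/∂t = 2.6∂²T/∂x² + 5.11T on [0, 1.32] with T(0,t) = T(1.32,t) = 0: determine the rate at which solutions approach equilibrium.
Eigenvalues: λₙ = 2.6n²π²/1.32² - 5.11.
First three modes:
  n=1: λ₁ = 2.6π²/1.32² - 5.11 ≈ 9.617
  n=2: λ₂ = 10.4π²/1.32² - 5.11 ≈ 53.799
  n=3: λ₃ = 23.4π²/1.32² - 5.11 ≈ 127.436
Since 2.6π²/1.32² ≈ 14.727 > 5.11, all λₙ > 0.
The n=1 mode decays slowest → dominates as t → ∞.
Asymptotic: T ~ c₁ sin(πx/1.32) e^{-λ₁t} with decay rate λ₁ ≈ 9.617.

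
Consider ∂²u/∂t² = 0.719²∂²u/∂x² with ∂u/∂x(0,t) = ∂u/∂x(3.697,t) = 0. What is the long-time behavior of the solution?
As t → ∞, u oscillates about a mean that drifts linearly in t (generically unbounded; no decay). There is no damping, so the nonconstant modes persist as standing waves (energy conserved, no decay). But with Neumann conditions at both ends the constant mode has eigenvalue 0: the spatial mean M(t) of u satisfies M'' = 0, so M(t) = M(0) + M'(0)·t. Unless the initial velocity has zero mean (∫u_t(x,0)dx = 0), the solution grows linearly in t (unbounded, though not exponentially); if it does have zero mean, the solution stays bounded and simply oscillates.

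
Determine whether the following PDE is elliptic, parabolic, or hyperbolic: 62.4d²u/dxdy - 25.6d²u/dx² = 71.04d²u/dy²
Rewriting in standard form: -25.6d²u/dx² + 62.4d²u/dxdy - 71.04d²u/dy² = 0. Coefficients: A = -25.6, B = 62.4, C = -71.04. B² - 4AC = -3380.736, which is negative, so the equation is elliptic.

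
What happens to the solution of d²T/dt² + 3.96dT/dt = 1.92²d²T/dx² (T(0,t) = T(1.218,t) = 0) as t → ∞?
T → 0. Damping (γ=3.96) dissipates energy; oscillations decay exponentially.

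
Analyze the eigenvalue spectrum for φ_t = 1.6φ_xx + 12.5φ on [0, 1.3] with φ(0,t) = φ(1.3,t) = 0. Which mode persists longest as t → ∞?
Eigenvalues: λₙ = 1.6n²π²/1.3² - 12.5.
First three modes:
  n=1: λ₁ = 1.6π²/1.3² - 12.5 ≈ -3.156
  n=2: λ₂ = 6.4π²/1.3² - 12.5 ≈ 24.876
  n=3: λ₃ = 14.4π²/1.3² - 12.5 ≈ 71.596
Since 1.6π²/1.3² ≈ 9.344 < 12.5, λ₁ < 0.
The n=1 mode grows fastest (−λₙ is largest for n=1) → dominates.
Asymptotic: φ ~ c₁ sin(πx/1.3) e^{3.156t} (exponential growth at rate −λ₁ ≈ 3.156).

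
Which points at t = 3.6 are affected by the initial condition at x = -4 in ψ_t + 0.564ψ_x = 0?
At x = -1.9696. The characteristic carries data from (-4, 0) to (-1.9696, 3.6).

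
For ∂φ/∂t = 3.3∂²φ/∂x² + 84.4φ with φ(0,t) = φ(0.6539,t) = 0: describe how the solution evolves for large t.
φ grows unboundedly. Reaction dominates diffusion (r=84.4 > κπ²/L²≈76.17); solution grows exponentially.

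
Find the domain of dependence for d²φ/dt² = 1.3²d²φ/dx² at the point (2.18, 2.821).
Domain of dependence: [-1.4873, 5.8473]. Signals travel at speed 1.3, so data within |x - 2.18| ≤ 1.3·2.821 = 3.6673 can reach the point.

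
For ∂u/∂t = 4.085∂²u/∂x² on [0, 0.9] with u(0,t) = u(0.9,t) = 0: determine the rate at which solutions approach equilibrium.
Eigenvalues: λₙ = 4.085n²π²/0.9².
First three modes:
  n=1: λ₁ = 4.085π²/0.9² ≈ 49.774
  n=2: λ₂ = 16.34π²/0.9² ≈ 199.098 (4× faster decay)
  n=3: λ₃ = 36.765π²/0.9² ≈ 447.97 (9× faster decay)
As t → ∞, higher modes decay exponentially faster. The n=1 mode dominates: u ~ c₁ sin(πx/0.9) e^{-λ₁t}.
Decay rate: λ₁ = 4.085π²/0.9² ≈ 49.774.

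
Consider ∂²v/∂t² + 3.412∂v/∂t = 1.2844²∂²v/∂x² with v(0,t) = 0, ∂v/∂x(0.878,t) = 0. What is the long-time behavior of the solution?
As t → ∞, v → 0. Damping (γ=3.412) dissipates energy; oscillations decay exponentially.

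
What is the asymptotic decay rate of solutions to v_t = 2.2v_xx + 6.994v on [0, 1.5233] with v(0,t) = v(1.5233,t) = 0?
Eigenvalues: λₙ = 2.2n²π²/1.5233² - 6.994.
First three modes:
  n=1: λ₁ = 2.2π²/1.5233² - 6.994 ≈ 2.363
  n=2: λ₂ = 8.8π²/1.5233² - 6.994 ≈ 30.435
  n=3: λ₃ = 19.8π²/1.5233² - 6.994 ≈ 77.222
Since 2.2π²/1.5233² ≈ 9.357 > 6.994, all λₙ > 0.
The n=1 mode decays slowest → dominates as t → ∞.
Asymptotic: v ~ c₁ sin(πx/1.5233) e^{-λ₁t} with decay rate λ₁ ≈ 2.363.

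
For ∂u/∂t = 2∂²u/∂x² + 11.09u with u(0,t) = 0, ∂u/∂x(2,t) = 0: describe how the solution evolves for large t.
u grows unboundedly. Reaction dominates diffusion (r=11.09 > κπ²/(4L²)≈1.23); solution grows exponentially.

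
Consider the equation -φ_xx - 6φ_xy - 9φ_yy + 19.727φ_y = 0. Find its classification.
Parabolic. (A = -1, B = -6, C = -9 gives B² - 4AC = 0.)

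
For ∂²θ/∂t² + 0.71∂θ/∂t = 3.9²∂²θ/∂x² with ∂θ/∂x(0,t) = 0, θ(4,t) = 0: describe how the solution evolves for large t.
θ → 0. Damping (γ=0.71) dissipates energy; oscillations decay exponentially.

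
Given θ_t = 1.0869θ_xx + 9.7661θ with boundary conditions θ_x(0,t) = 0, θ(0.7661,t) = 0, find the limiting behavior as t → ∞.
θ grows unboundedly. Reaction dominates diffusion (r=9.7661 > κπ²/(4L²)≈4.57); solution grows exponentially.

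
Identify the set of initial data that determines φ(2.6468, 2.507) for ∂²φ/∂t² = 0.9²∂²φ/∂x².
Domain of dependence: [0.3905, 4.9031]. Signals travel at speed 0.9, so data within |x - 2.6468| ≤ 0.9·2.507 = 2.2563 can reach the point.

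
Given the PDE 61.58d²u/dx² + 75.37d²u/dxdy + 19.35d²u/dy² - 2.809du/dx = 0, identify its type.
The second-order coefficients are A = 61.58, B = 75.37, C = 19.35. Since B² - 4AC = 914.3449 > 0, this is a hyperbolic PDE.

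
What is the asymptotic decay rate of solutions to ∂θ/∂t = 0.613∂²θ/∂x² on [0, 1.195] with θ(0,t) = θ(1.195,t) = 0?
Eigenvalues: λₙ = 0.613n²π²/1.195².
First three modes:
  n=1: λ₁ = 0.613π²/1.195² ≈ 4.237
  n=2: λ₂ = 2.452π²/1.195² ≈ 16.947 (4× faster decay)
  n=3: λ₃ = 5.517π²/1.195² ≈ 38.13 (9× faster decay)
As t → ∞, higher modes decay exponentially faster. The n=1 mode dominates: θ ~ c₁ sin(πx/1.195) e^{-λ₁t}.
Decay rate: λ₁ = 0.613π²/1.195² ≈ 4.237.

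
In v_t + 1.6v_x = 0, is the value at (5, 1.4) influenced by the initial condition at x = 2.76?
Yes. The characteristic through (5, 1.4) passes through x = 2.76.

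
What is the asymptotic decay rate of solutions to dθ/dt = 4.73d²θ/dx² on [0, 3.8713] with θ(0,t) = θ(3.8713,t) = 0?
Eigenvalues: λₙ = 4.73n²π²/3.8713².
First three modes:
  n=1: λ₁ = 4.73π²/3.8713² ≈ 3.115
  n=2: λ₂ = 18.92π²/3.8713² ≈ 12.46 (4× faster decay)
  n=3: λ₃ = 42.57π²/3.8713² ≈ 28.034 (9× faster decay)
As t → ∞, higher modes decay exponentially faster. The n=1 mode dominates: θ ~ c₁ sin(πx/3.8713) e^{-λ₁t}.
Decay rate: λ₁ = 4.73π²/3.8713² ≈ 3.115.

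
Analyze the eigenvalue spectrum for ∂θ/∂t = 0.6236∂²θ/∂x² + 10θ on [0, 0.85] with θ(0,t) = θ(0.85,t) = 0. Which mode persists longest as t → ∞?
Eigenvalues: λₙ = 0.6236n²π²/0.85² - 10.
First three modes:
  n=1: λ₁ = 0.6236π²/0.85² - 10 ≈ -1.481
  n=2: λ₂ = 2.4944π²/0.85² - 10 ≈ 24.074
  n=3: λ₃ = 5.6124π²/0.85² - 10 ≈ 66.667
Since 0.6236π²/0.85² ≈ 8.519 < 10, λ₁ < 0.
The n=1 mode grows fastest (−λₙ is largest for n=1) → dominates.
Asymptotic: θ ~ c₁ sin(πx/0.85) e^{1.481t} (exponential growth at rate −λ₁ ≈ 1.481).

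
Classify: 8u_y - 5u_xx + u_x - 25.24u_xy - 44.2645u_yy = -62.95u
Rewriting in standard form: -5u_xx - 25.24u_xy - 44.2645u_yy + u_x + 8u_y + 62.95u = 0. Elliptic (discriminant = -248.2324).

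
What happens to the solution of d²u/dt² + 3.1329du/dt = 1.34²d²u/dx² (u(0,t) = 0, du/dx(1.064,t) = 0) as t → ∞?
u → 0. Damping (γ=3.1329) dissipates energy; oscillations decay exponentially.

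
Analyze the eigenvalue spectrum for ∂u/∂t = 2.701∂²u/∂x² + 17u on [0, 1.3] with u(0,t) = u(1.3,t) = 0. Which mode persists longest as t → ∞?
Eigenvalues: λₙ = 2.701n²π²/1.3² - 17.
First three modes:
  n=1: λ₁ = 2.701π²/1.3² - 17 ≈ -1.226
  n=2: λ₂ = 10.804π²/1.3² - 17 ≈ 46.095
  n=3: λ₃ = 24.309π²/1.3² - 17 ≈ 124.965
Since 2.701π²/1.3² ≈ 15.774 < 17, λ₁ < 0.
The n=1 mode grows fastest (−λₙ is largest for n=1) → dominates.
Asymptotic: u ~ c₁ sin(πx/1.3) e^{1.226t} (exponential growth at rate −λ₁ ≈ 1.226).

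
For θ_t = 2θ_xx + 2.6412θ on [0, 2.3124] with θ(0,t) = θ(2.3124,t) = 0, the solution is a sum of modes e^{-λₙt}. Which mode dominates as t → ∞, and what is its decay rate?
Eigenvalues: λₙ = 2n²π²/2.3124² - 2.6412.
First three modes:
  n=1: λ₁ = 2π²/2.3124² - 2.6412 ≈ 1.05
  n=2: λ₂ = 8π²/2.3124² - 2.6412 ≈ 12.125
  n=3: λ₃ = 18π²/2.3124² - 2.6412 ≈ 30.582
Since 2π²/2.3124² ≈ 3.692 > 2.6412, all λₙ > 0.
The n=1 mode decays slowest → dominates as t → ∞.
Asymptotic: θ ~ c₁ sin(πx/2.3124) e^{-λ₁t} with decay rate λ₁ ≈ 1.05.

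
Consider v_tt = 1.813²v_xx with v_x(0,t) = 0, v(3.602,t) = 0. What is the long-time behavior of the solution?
As t → ∞, v oscillates (no decay). Energy is conserved; the solution oscillates indefinitely as standing waves.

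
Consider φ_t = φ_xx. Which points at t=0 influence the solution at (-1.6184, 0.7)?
The entire real line. The heat equation has infinite propagation speed: any initial disturbance instantly affects all points (though exponentially small far away).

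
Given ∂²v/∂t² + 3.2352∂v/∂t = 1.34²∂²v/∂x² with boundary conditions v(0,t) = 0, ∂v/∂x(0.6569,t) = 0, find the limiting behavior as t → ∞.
v → 0. Damping (γ=3.2352) dissipates energy; oscillations decay exponentially.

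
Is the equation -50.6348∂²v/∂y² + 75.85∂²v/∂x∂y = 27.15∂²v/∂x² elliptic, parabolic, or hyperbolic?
Rewriting in standard form: -27.15∂²v/∂x² + 75.85∂²v/∂x∂y - 50.6348∂²v/∂y² = 0. Computing B² - 4AC with A = -27.15, B = 75.85, C = -50.6348: discriminant = 254.28322 (positive). Answer: hyperbolic.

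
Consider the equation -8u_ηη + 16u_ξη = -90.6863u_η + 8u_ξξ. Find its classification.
Rewriting in standard form: -8u_ξξ + 16u_ξη - 8u_ηη + 90.6863u_η = 0. Parabolic. (A = -8, B = 16, C = -8 gives B² - 4AC = 0.)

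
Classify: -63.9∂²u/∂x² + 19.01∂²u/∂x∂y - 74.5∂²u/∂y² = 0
Elliptic (discriminant = -18680.8199).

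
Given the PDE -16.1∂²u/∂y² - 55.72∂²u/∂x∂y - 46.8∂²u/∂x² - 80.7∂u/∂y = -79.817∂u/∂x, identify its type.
Rewriting in standard form: -46.8∂²u/∂x² - 55.72∂²u/∂x∂y - 16.1∂²u/∂y² + 79.817∂u/∂x - 80.7∂u/∂y = 0. The second-order coefficients are A = -46.8, B = -55.72, C = -16.1. Since B² - 4AC = 90.7984 > 0, this is a hyperbolic PDE.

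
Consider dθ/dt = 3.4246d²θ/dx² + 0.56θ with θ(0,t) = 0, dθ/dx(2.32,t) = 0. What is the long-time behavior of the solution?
As t → ∞, θ → 0. Diffusion dominates reaction (r=0.56 < κπ²/(4L²)≈1.57); solution decays.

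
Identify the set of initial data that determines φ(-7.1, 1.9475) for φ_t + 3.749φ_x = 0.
A single point: x = -14.4011775. The characteristic through (-7.1, 1.9475) is x - 3.749t = const, so x = -7.1 - 3.749·1.9475 = -14.4011775.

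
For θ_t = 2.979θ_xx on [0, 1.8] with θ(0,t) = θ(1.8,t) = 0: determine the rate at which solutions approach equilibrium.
Eigenvalues: λₙ = 2.979n²π²/1.8².
First three modes:
  n=1: λ₁ = 2.979π²/1.8² ≈ 9.075
  n=2: λ₂ = 11.916π²/1.8² ≈ 36.298 (4× faster decay)
  n=3: λ₃ = 26.811π²/1.8² ≈ 81.671 (9× faster decay)
As t → ∞, higher modes decay exponentially faster. The n=1 mode dominates: θ ~ c₁ sin(πx/1.8) e^{-λ₁t}.
Decay rate: λ₁ = 2.979π²/1.8² ≈ 9.075.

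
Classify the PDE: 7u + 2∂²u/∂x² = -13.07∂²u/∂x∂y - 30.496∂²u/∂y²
Rewriting in standard form: 2∂²u/∂x² + 13.07∂²u/∂x∂y + 30.496∂²u/∂y² + 7u = 0. A = 2, B = 13.07, C = 30.496. Discriminant B² - 4AC = -73.1431. Since -73.1431 < 0, elliptic.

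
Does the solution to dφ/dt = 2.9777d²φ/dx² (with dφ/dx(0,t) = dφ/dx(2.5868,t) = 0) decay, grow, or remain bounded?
φ → constant (steady state). Heat is conserved (no flux at boundaries); solution approaches the spatial average.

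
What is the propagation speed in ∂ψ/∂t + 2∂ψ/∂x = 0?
Speed = 2. Information travels along x - 2t = const (rightward).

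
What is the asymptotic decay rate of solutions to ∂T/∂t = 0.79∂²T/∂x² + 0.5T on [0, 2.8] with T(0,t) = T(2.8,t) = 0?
Eigenvalues: λₙ = 0.79n²π²/2.8² - 0.5.
First three modes:
  n=1: λ₁ = 0.79π²/2.8² - 0.5 ≈ 0.495
  n=2: λ₂ = 3.16π²/2.8² - 0.5 ≈ 3.478
  n=3: λ₃ = 7.11π²/2.8² - 0.5 ≈ 8.451
Since 0.79π²/2.8² ≈ 0.995 > 0.5, all λₙ > 0.
The n=1 mode decays slowest → dominates as t → ∞.
Asymptotic: T ~ c₁ sin(πx/2.8) e^{-λ₁t} with decay rate λ₁ ≈ 0.495.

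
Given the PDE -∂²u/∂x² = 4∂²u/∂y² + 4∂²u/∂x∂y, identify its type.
Rewriting in standard form: -∂²u/∂x² - 4∂²u/∂x∂y - 4∂²u/∂y² = 0. The second-order coefficients are A = -1, B = -4, C = -4. Since B² - 4AC = 0 = 0, this is a parabolic PDE.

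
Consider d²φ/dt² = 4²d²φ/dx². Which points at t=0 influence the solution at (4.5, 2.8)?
Domain of dependence: [-6.7, 15.7]. Signals travel at speed 4, so data within |x - 4.5| ≤ 4·2.8 = 11.2 can reach the point.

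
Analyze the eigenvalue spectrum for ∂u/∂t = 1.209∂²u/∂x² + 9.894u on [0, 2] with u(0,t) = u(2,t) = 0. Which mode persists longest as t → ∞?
Eigenvalues: λₙ = 1.209n²π²/2² - 9.894.
First three modes:
  n=1: λ₁ = 1.209π²/2² - 9.894 ≈ -6.911
  n=2: λ₂ = 4.836π²/2² - 9.894 ≈ 2.038
  n=3: λ₃ = 10.881π²/2² - 9.894 ≈ 16.954
Since 1.209π²/2² ≈ 2.983 < 9.894, λ₁ < 0.
The n=1 mode grows fastest (−λₙ is largest for n=1) → dominates.
Asymptotic: u ~ c₁ sin(πx/2) e^{6.911t} (exponential growth at rate −λ₁ ≈ 6.911).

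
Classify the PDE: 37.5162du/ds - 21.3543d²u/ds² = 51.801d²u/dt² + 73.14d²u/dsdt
Rewriting in standard form: -21.3543d²u/ds² - 73.14d²u/dsdt - 51.801d²u/dt² + 37.5162du/ds = 0. A = -21.3543, B = -73.14, C = -51.801. Discriminant B² - 4AC = 924.7632228. Since 924.7632228 > 0, hyperbolic.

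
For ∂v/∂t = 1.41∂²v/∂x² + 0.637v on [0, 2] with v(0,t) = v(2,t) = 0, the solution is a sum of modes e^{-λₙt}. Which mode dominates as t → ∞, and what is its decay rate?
Eigenvalues: λₙ = 1.41n²π²/2² - 0.637.
First three modes:
  n=1: λ₁ = 1.41π²/2² - 0.637 ≈ 2.842
  n=2: λ₂ = 5.64π²/2² - 0.637 ≈ 13.279
  n=3: λ₃ = 12.69π²/2² - 0.637 ≈ 30.674
Since 1.41π²/2² ≈ 3.479 > 0.637, all λₙ > 0.
The n=1 mode decays slowest → dominates as t → ∞.
Asymptotic: v ~ c₁ sin(πx/2) e^{-λ₁t} with decay rate λ₁ ≈ 2.842.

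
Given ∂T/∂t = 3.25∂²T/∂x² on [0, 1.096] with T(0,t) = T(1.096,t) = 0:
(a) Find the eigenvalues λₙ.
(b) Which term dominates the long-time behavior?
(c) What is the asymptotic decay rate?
Eigenvalues: λₙ = 3.25n²π²/1.096².
First three modes:
  n=1: λ₁ = 3.25π²/1.096² ≈ 26.703
  n=2: λ₂ = 13π²/1.096² ≈ 106.812 (4× faster decay)
  n=3: λ₃ = 29.25π²/1.096² ≈ 240.328 (9× faster decay)
As t → ∞, higher modes decay exponentially faster. The n=1 mode dominates: T ~ c₁ sin(πx/1.096) e^{-λ₁t}.
Decay rate: λ₁ = 3.25π²/1.096² ≈ 26.703.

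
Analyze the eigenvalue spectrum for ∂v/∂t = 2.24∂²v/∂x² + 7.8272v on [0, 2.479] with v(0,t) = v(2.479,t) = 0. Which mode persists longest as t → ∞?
Eigenvalues: λₙ = 2.24n²π²/2.479² - 7.8272.
First three modes:
  n=1: λ₁ = 2.24π²/2.479² - 7.8272 ≈ -4.23
  n=2: λ₂ = 8.96π²/2.479² - 7.8272 ≈ 6.563
  n=3: λ₃ = 20.16π²/2.479² - 7.8272 ≈ 24.55
Since 2.24π²/2.479² ≈ 3.597 < 7.8272, λ₁ < 0.
The n=1 mode grows fastest (−λₙ is largest for n=1) → dominates.
Asymptotic: v ~ c₁ sin(πx/2.479) e^{4.23t} (exponential growth at rate −λ₁ ≈ 4.23).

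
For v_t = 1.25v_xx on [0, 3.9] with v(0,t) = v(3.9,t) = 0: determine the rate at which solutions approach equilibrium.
Eigenvalues: λₙ = 1.25n²π²/3.9².
First three modes:
  n=1: λ₁ = 1.25π²/3.9² ≈ 0.811
  n=2: λ₂ = 5π²/3.9² ≈ 3.244 (4× faster decay)
  n=3: λ₃ = 11.25π²/3.9² ≈ 7.3 (9× faster decay)
As t → ∞, higher modes decay exponentially faster. The n=1 mode dominates: v ~ c₁ sin(πx/3.9) e^{-λ₁t}.
Decay rate: λ₁ = 1.25π²/3.9² ≈ 0.811.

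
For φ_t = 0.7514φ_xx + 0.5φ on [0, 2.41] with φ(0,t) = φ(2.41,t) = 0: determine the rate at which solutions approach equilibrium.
Eigenvalues: λₙ = 0.7514n²π²/2.41² - 0.5.
First three modes:
  n=1: λ₁ = 0.7514π²/2.41² - 0.5 ≈ 0.777
  n=2: λ₂ = 3.0056π²/2.41² - 0.5 ≈ 4.607
  n=3: λ₃ = 6.7626π²/2.41² - 0.5 ≈ 10.992
Since 0.7514π²/2.41² ≈ 1.277 > 0.5, all λₙ > 0.
The n=1 mode decays slowest → dominates as t → ∞.
Asymptotic: φ ~ c₁ sin(πx/2.41) e^{-λ₁t} with decay rate λ₁ ≈ 0.777.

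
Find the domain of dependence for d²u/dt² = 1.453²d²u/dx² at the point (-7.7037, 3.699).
Domain of dependence: [-13.078347, -2.329053]. Signals travel at speed 1.453, so data within |x - -7.7037| ≤ 1.453·3.699 = 5.374647 can reach the point.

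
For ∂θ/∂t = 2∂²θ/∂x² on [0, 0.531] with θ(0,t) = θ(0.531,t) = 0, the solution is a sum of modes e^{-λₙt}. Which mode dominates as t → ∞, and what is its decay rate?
Eigenvalues: λₙ = 2n²π²/0.531².
First three modes:
  n=1: λ₁ = 2π²/0.531² ≈ 70.007
  n=2: λ₂ = 8π²/0.531² ≈ 280.028 (4× faster decay)
  n=3: λ₃ = 18π²/0.531² ≈ 630.062 (9× faster decay)
As t → ∞, higher modes decay exponentially faster. The n=1 mode dominates: θ ~ c₁ sin(πx/0.531) e^{-λ₁t}.
Decay rate: λ₁ = 2π²/0.531² ≈ 70.007.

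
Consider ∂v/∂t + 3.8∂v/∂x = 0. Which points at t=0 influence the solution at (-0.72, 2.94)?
A single point: x = -11.892. The characteristic through (-0.72, 2.94) is x - 3.8t = const, so x = -0.72 - 3.8·2.94 = -11.892.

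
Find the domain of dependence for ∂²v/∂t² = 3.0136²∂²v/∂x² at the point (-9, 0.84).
Domain of dependence: [-11.531424, -6.468576]. Signals travel at speed 3.0136, so data within |x - -9| ≤ 3.0136·0.84 = 2.531424 can reach the point.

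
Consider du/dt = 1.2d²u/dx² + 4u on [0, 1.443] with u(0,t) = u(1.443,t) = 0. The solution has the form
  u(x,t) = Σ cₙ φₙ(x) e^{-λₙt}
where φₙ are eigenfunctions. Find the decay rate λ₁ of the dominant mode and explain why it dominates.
Eigenvalues: λₙ = 1.2n²π²/1.443² - 4.
First three modes:
  n=1: λ₁ = 1.2π²/1.443² - 4 ≈ 1.688
  n=2: λ₂ = 4.8π²/1.443² - 4 ≈ 18.751
  n=3: λ₃ = 10.8π²/1.443² - 4 ≈ 47.191
Since 1.2π²/1.443² ≈ 5.688 > 4, all λₙ > 0.
The n=1 mode decays slowest → dominates as t → ∞.
Asymptotic: u ~ c₁ sin(πx/1.443) e^{-λ₁t} with decay rate λ₁ ≈ 1.688.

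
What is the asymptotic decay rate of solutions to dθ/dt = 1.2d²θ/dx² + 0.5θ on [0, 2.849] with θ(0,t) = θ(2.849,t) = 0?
Eigenvalues: λₙ = 1.2n²π²/2.849² - 0.5.
First three modes:
  n=1: λ₁ = 1.2π²/2.849² - 0.5 ≈ 0.959
  n=2: λ₂ = 4.8π²/2.849² - 0.5 ≈ 5.337
  n=3: λ₃ = 10.8π²/2.849² - 0.5 ≈ 12.632
Since 1.2π²/2.849² ≈ 1.459 > 0.5, all λₙ > 0.
The n=1 mode decays slowest → dominates as t → ∞.
Asymptotic: θ ~ c₁ sin(πx/2.849) e^{-λ₁t} with decay rate λ₁ ≈ 0.959.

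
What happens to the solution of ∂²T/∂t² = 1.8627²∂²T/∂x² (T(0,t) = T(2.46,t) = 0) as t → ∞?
T oscillates (no decay). Energy is conserved; the solution oscillates indefinitely as standing waves.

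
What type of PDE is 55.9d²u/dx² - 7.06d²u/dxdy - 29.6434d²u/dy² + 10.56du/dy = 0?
With A = 55.9, B = -7.06, C = -29.6434, the discriminant is 6678.10784. This is a hyperbolic PDE.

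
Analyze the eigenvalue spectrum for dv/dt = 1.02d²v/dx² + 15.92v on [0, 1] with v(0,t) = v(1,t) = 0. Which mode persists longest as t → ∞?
Eigenvalues: λₙ = 1.02n²π²/1² - 15.92.
First three modes:
  n=1: λ₁ = 1.02π² - 15.92 ≈ -5.853
  n=2: λ₂ = 4.08π² - 15.92 ≈ 24.348
  n=3: λ₃ = 9.18π² - 15.92 ≈ 74.683
Since 1.02π² ≈ 10.067 < 15.92, λ₁ < 0.
The n=1 mode grows fastest (−λₙ is largest for n=1) → dominates.
Asymptotic: v ~ c₁ sin(πx/1) e^{5.853t} (exponential growth at rate −λ₁ ≈ 5.853).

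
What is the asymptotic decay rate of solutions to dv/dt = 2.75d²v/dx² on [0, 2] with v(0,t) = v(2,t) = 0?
Eigenvalues: λₙ = 2.75n²π²/2².
First three modes:
  n=1: λ₁ = 2.75π²/2² ≈ 6.785
  n=2: λ₂ = 11π²/2² ≈ 27.141 (4× faster decay)
  n=3: λ₃ = 24.75π²/2² ≈ 61.068 (9× faster decay)
As t → ∞, higher modes decay exponentially faster. The n=1 mode dominates: v ~ c₁ sin(πx/2) e^{-λ₁t}.
Decay rate: λ₁ = 2.75π²/2² ≈ 6.785.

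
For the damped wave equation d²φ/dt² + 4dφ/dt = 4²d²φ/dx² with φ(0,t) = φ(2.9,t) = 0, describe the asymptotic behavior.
φ → 0. Damping (γ=4) dissipates energy; oscillations decay exponentially.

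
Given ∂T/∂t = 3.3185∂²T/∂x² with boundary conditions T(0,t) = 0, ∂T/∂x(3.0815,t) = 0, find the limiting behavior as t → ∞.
T → 0. Heat escapes through the Dirichlet boundary.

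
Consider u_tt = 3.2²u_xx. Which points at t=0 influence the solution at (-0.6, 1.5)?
Domain of dependence: [-5.4, 4.2]. Signals travel at speed 3.2, so data within |x - -0.6| ≤ 3.2·1.5 = 4.8 can reach the point.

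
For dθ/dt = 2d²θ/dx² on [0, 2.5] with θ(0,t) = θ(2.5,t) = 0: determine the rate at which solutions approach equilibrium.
Eigenvalues: λₙ = 2n²π²/2.5².
First three modes:
  n=1: λ₁ = 2π²/2.5² ≈ 3.158
  n=2: λ₂ = 8π²/2.5² ≈ 12.633 (4× faster decay)
  n=3: λ₃ = 18π²/2.5² ≈ 28.424 (9× faster decay)
As t → ∞, higher modes decay exponentially faster. The n=1 mode dominates: θ ~ c₁ sin(πx/2.5) e^{-λ₁t}.
Decay rate: λ₁ = 2π²/2.5² ≈ 3.158.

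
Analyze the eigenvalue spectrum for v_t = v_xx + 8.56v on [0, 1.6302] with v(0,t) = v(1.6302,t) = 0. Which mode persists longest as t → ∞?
Eigenvalues: λₙ = n²π²/1.6302² - 8.56.
First three modes:
  n=1: λ₁ = π²/1.6302² - 8.56 ≈ -4.846
  n=2: λ₂ = 4π²/1.6302² - 8.56 ≈ 6.295
  n=3: λ₃ = 9π²/1.6302² - 8.56 ≈ 24.864
Since π²/1.6302² ≈ 3.714 < 8.56, λ₁ < 0.
The n=1 mode grows fastest (−λₙ is largest for n=1) → dominates.
Asymptotic: v ~ c₁ sin(πx/1.6302) e^{4.846t} (exponential growth at rate −λ₁ ≈ 4.846).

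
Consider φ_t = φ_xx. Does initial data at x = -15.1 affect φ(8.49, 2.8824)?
Yes, for any finite x. The heat equation has infinite propagation speed, so all initial data affects all points at any t > 0.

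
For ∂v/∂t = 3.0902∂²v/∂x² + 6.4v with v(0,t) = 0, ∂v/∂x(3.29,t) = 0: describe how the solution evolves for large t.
v grows unboundedly. Reaction dominates diffusion (r=6.4 > κπ²/(4L²)≈0.7); solution grows exponentially.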